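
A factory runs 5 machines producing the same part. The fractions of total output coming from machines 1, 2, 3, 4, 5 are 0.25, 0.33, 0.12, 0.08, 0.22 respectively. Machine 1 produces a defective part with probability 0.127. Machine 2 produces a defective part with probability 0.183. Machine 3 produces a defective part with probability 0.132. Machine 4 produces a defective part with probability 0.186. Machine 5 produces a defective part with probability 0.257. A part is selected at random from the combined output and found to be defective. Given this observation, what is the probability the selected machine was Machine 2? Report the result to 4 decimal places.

P(defective|M1) = 0.127; P(defective|M2) = 0.183; P(defective|M3) = 0.132; P(defective|M4) = 0.186; P(defective|M5) = 0.257.
Prior × likelihood for each source: 0.25·0.127=0.03175, 0.33·0.183=0.06039, 0.12·0.132=0.01584, 0.08·0.186=0.01488, 0.22·0.257=0.05654. Summing gives P(defective) = 0.17940.
P(Machine 2 | defective) = 0.06039 / 0.17940 = 0.3366.

Posterior probability ≈ 0.3366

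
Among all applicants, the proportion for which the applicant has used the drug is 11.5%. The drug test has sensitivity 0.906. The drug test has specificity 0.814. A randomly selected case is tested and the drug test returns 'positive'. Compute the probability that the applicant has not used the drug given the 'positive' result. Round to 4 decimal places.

P(¬H | E) ≈ 0.6124

Write H for 'the applicant has used the drug'. Prior odds H:¬H = 0.115/0.885 = 0.12994. For the 'positive' outcome, the likelihood ratio is 0.906/0.186 = 4.8710.
Posterior odds = 0.12994 × 4.8710 = 0.63295, so P(H|E) = 0.63295/(1+0.63295) = 0.3876. Then P(¬H|E) = 1 − 0.3876 = 0.6124.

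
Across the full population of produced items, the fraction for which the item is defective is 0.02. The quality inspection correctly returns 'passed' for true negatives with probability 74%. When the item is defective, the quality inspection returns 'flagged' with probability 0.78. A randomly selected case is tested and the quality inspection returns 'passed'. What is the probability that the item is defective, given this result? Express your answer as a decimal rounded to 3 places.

Let H be the event that the item is defective. P(H) = 0.02, so P(¬H) = 0.98. With E the 'passed' result, P(E|H) = 0.22 and P(E|¬H) = 0.74.
P(E) = 0.22·0.02 + 0.74·0.98 = 0.0044000 + 0.72520 = 0.72960.
By Bayes' theorem, P(H|E) = 0.0044000 / 0.72960 = 0.006.

P(H | E) ≈ 0.006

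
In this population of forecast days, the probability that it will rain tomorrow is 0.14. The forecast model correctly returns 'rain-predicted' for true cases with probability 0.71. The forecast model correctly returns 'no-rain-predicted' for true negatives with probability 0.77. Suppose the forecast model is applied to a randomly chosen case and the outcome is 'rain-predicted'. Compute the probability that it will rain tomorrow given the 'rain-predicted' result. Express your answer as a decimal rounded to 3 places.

Write H for 'it will rain tomorrow'. Prior odds H:¬H = 0.14/0.86 = 0.16279. For the 'rain-predicted' outcome, the likelihood ratio is 0.71/0.23 = 3.0870.
Posterior odds = 0.16279 × 3.0870 = 0.50253, so P(H|E) = 0.50253/(1+0.50253) = 0.334.

P(H | E) ≈ 0.334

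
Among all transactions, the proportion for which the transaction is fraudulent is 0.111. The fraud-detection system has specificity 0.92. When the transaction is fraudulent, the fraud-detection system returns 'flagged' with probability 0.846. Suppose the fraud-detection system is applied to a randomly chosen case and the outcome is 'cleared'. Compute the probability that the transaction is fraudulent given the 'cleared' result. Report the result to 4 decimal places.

Write H for 'the transaction is fraudulent'. Prior odds H:¬H = 0.111/0.889 = 0.12486. For the 'cleared' outcome, the likelihood ratio is 0.154/0.92 = 0.16739.
Posterior odds = 0.12486 × 0.16739 = 0.020900, so P(H|E) = 0.020900/(1+0.020900) = 0.0205.

P(H | E) ≈ 0.0205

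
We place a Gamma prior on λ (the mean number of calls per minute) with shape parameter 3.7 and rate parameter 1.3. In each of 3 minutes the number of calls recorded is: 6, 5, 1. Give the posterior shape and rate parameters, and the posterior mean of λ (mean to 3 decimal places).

Posterior: Gamma(shape=15.7, rate=4.3); mean ≈ 3.651

The Poisson likelihood adds the total count to the shape and the number of exposure periods to the rate. Here ∑xᵢ = 12 and n = 3, so shape 3.7→15.7 and rate 1.3→4.3.
E[λ | data] = 15.7/4.3 = 3.651.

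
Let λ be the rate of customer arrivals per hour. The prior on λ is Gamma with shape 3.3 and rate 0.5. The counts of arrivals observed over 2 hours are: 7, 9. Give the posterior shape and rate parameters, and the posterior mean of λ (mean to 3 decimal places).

Posterior: Gamma(shape=19.3, rate=2.5); mean ≈ 7.720

Total count ∑xᵢ = 16 over n = 2 hours.
Gamma is conjugate to the Poisson likelihood: posterior is Gamma(shape = 3.3+16 = 19.3, rate = 0.5+2 = 2.5).
E[λ | data] = 19.3/2.5 = 7.720.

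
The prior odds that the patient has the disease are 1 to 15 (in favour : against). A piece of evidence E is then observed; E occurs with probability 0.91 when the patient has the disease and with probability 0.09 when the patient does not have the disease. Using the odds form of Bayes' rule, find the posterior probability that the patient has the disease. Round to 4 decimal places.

Prior odds = 1/15 = 0.066667.
Likelihood ratio for E = 0.91/0.09 = 10.111.
Posterior odds = prior odds × LR = 0.67407.
Posterior probability = odds/(1+odds) = 0.67407/1.6741 = 0.4027.

Posterior probability ≈ 0.4027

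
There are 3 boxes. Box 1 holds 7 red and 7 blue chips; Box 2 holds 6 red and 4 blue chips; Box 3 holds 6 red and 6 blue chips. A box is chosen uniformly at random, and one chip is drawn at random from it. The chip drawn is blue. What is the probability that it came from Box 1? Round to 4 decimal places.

P(blue|Box 1) = 0.5; P(blue|Box 2) = 0.4; P(blue|Box 3) = 0.5.
Prior × likelihood for each source: 0.333333·0.5=0.1667, 0.333333·0.4=0.1333, 0.333333·0.5=0.1667. Summing gives P(blue) = 0.46667.
P(Box 1 | blue) = 0.1667 / 0.46667 = 0.3571.

Posterior probability ≈ 0.3571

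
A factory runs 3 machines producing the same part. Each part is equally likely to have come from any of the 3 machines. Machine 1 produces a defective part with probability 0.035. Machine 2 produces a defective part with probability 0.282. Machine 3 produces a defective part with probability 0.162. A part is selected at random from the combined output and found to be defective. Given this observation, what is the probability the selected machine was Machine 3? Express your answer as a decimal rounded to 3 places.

Posterior probability ≈ 0.338

Tabulate prior·likelihood by source: [1] prior 0.333333, lik 0.035, product 0.01167; [2] prior 0.333333, lik 0.282, product 0.09400; [3] prior 0.333333, lik 0.162, product 0.05400.
Normalizing constant = 0.15967; the posterior for Machine 3 is its product over the sum, 0.05400/0.15967 = 0.338.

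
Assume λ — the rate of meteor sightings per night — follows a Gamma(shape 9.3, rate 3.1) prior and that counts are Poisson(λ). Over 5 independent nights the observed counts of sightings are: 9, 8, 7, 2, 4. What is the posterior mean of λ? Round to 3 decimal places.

Posterior mean ≈ 4.852

Total count ∑xᵢ = 30 over n = 5 nights.
Gamma is conjugate to the Poisson likelihood: posterior is Gamma(shape = 9.3+30 = 39.3, rate = 3.1+5 = 8.1).
Posterior mean = shape/rate = 39.3/8.1 = 4.852.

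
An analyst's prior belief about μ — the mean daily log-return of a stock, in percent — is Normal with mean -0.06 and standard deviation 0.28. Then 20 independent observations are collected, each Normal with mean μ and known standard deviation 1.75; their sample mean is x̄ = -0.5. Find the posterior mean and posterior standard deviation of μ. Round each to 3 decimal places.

With known σ, the Normal prior is conjugate. Weight on the data is w = (n/σ²)/(n/σ² + 1/τ₀²) = 6.53061/(6.53061+12.7551) = 0.33862.
Posterior mean = w·x̄ + (1−w)·μ₀ = 0.33862·-0.5 + 0.66138·-0.06 = -0.209. Posterior variance = 1/(6.53061+12.7551) = 0.0518519, so SD = 0.228.

Posterior mean ≈ -0.209; posterior SD ≈ 0.228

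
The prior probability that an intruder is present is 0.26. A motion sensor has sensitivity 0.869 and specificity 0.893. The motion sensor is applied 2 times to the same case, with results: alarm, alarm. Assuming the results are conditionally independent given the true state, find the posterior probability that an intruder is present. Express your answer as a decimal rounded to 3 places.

Posterior P(H) ≈ 0.959

With H the event that an intruder is present, the joint likelihood of the observed sequence is P(data|H) = 0.869·0.869 = 0.75516 and P(data|¬H) = 0.107·0.107 = 0.011449.
Bayes: P(H|data) = 0.26·0.75516 / (0.26·0.75516 + 0.74·0.011449) = 0.19634/0.20481 = 0.9586.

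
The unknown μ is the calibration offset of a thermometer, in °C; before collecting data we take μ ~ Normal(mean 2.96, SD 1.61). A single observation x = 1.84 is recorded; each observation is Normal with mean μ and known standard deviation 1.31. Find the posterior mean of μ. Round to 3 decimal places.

Posterior mean ≈ 2.286

With known σ, the Normal prior is conjugate. Weight on the data is w = (n/σ²)/(n/σ² + 1/τ₀²) = 0.582717/(0.582717+0.385788) = 0.60167.
Posterior mean = w·x̄ + (1−w)·μ₀ = 0.60167·1.84 + 0.39833·2.96 = 2.286.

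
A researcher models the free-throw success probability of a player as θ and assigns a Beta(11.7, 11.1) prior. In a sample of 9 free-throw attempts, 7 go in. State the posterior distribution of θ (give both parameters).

Posterior: Beta(18.7, 13.1)

The binomial likelihood is conjugate to the Beta prior: with 7 successes and 2 failures, the posterior is Beta(11.7+7, 11.1+2) = Beta(18.7, 13.1).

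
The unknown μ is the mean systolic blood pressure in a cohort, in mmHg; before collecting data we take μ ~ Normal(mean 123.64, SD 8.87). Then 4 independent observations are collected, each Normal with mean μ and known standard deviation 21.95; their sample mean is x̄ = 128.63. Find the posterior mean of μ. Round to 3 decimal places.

Prior precision 1/τ₀² = 1/8.87² = 0.0127102; data precision n/σ² = 4/21.95² = 0.00830216.
Posterior precision = 0.0127102 + 0.00830216 = 0.0210124.
Posterior mean = (0.0127102·123.64 + 0.00830216·128.63) / 0.0210124 = 125.612.

Posterior mean ≈ 125.612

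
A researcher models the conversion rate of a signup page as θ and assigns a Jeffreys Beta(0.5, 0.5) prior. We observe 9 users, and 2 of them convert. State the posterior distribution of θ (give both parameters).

Posterior: Beta(2.5, 7.5)

The binomial likelihood is conjugate to the Beta prior: with 2 successes and 7 failures, the posterior is Beta(0.5+2, 0.5+7) = Beta(2.5, 7.5).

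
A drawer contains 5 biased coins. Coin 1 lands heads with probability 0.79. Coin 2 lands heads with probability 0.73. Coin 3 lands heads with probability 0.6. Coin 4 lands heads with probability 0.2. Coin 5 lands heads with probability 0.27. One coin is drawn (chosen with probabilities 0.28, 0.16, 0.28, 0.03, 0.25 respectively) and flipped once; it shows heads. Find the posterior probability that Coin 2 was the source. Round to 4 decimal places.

Posterior probability ≈ 0.2016

P(heads|C1) = 0.79; P(heads|C2) = 0.73; P(heads|C3) = 0.6; P(heads|C4) = 0.2; P(heads|C5) = 0.27.
Prior × likelihood for each source: 0.28·0.79=0.2212, 0.16·0.73=0.1168, 0.28·0.6=0.1680, 0.03·0.2=0.006000, 0.25·0.27=0.06750. Summing gives P(heads) = 0.57950.
P(Coin 2 | heads) = 0.1168 / 0.57950 = 0.2016.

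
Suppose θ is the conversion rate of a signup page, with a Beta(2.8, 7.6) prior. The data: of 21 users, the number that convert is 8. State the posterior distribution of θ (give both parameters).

Observing 8 successes and 13 failures updates Beta(2.8, 7.6) by adding the success and failure counts to the two shape parameters: α = 2.8+8 = 10.8, β = 7.6+13 = 20.6.

Posterior: Beta(10.8, 20.6)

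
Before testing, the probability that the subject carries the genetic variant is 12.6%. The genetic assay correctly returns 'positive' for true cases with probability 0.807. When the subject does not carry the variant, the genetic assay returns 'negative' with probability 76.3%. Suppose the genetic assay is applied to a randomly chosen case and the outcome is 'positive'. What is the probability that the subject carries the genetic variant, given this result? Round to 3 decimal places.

Write H for 'the subject carries the genetic variant'. Prior odds H:¬H = 0.126/0.874 = 0.14416. For the 'positive' outcome, the likelihood ratio is 0.807/0.237 = 3.4051.
Posterior odds = 0.14416 × 3.4051 = 0.49089, so P(H|E) = 0.49089/(1+0.49089) = 0.329.

P(H | E) ≈ 0.329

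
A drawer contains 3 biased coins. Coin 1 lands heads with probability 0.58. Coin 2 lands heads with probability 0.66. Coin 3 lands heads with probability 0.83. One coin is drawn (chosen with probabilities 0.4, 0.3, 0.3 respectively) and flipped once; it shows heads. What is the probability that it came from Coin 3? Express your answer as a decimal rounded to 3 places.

P(heads|C1) = 0.58; P(heads|C2) = 0.66; P(heads|C3) = 0.83.
Prior × likelihood for each source: 0.4·0.58=0.2320, 0.3·0.66=0.1980, 0.3·0.83=0.2490. Summing gives P(heads) = 0.67900.
P(Coin 3 | heads) = 0.2490 / 0.67900 = 0.367.

Posterior probability ≈ 0.367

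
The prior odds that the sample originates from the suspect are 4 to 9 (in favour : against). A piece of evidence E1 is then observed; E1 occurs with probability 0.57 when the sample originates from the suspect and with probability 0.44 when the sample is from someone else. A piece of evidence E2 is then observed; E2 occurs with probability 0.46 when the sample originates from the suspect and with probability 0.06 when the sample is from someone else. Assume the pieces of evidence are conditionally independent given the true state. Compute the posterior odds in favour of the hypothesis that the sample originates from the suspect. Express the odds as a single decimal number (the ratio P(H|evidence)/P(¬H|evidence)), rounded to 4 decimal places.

Posterior odds ≈ 4.4141

Prior odds = 4/9 = 0.44444. In log-odds, ln(0.44444) = -0.81093.
Add log likelihood ratios: ln(1.2955) + ln(7.6667) = 2.2957.
Posterior log-odds = 1.4848, so posterior odds = exp(1.4848) = 4.4141.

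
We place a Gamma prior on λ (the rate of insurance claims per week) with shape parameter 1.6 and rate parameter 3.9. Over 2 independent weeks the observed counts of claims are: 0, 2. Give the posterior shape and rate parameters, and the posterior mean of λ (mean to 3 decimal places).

Total count ∑xᵢ = 2 over n = 2 weeks.
Gamma is conjugate to the Poisson likelihood: posterior is Gamma(shape = 1.6+2 = 3.6, rate = 3.9+2 = 5.9).
Posterior mean = shape/rate = 3.6/5.9 = 0.610.

Posterior: Gamma(shape=3.6, rate=5.9); mean ≈ 0.610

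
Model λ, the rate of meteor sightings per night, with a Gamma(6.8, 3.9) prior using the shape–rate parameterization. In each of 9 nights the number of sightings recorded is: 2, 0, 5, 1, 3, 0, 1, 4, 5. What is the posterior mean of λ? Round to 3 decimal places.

Total count ∑xᵢ = 21 over n = 9 nights.
Gamma is conjugate to the Poisson likelihood: posterior is Gamma(shape = 6.8+21 = 27.8, rate = 3.9+9 = 12.9).
Posterior mean = shape/rate = 27.8/12.9 = 2.155.

Posterior mean ≈ 2.155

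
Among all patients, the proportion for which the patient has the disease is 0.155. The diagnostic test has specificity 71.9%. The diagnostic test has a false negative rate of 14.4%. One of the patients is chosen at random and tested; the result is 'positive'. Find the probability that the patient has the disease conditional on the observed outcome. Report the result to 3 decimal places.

P(H | E) ≈ 0.358

Let H be the event that the patient has the disease. P(H) = 0.155, so P(¬H) = 0.845. With E the 'positive' result, P(E|H) = 0.856 and P(E|¬H) = 0.281.
P(E) = 0.856·0.155 + 0.281·0.845 = 0.13268 + 0.23745 = 0.37013.
By Bayes' theorem, P(H|E) = 0.13268 / 0.37013 = 0.358.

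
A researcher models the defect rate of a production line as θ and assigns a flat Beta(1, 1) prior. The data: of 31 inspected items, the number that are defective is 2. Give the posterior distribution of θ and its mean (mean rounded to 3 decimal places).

Posterior: Beta(3, 30); mean ≈ 0.091

Observing 2 successes and 29 failures updates Beta(1, 1) by adding the success and failure counts to the two shape parameters: α = 1+2 = 3, β = 1+29 = 30.
Posterior mean = α/(α+β) = 3/33 = 0.091.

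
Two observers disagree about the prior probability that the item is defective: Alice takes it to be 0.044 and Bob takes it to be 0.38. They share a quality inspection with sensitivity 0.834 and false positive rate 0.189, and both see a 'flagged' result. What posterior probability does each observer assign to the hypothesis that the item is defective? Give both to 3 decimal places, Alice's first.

P('+'|H) = 0.834, P('+'|¬H) = 0.189.
Alice: numerator 0.834·0.044 = 0.036696; evidence = 0.036696+0.189·0.956 = 0.21738; posterior = 0.169.
Bob: numerator 0.834·0.38 = 0.31692; evidence = 0.31692+0.189·0.62 = 0.43410; posterior = 0.730.

Alice: 0.169; Bob: 0.730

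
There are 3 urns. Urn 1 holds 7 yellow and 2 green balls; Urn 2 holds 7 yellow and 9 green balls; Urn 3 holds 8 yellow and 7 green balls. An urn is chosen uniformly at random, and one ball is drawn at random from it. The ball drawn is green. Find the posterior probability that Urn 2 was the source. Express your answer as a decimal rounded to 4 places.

Posterior probability ≈ 0.4495

Tabulate prior·likelihood by source: [1] prior 0.333333, lik 0.2222, product 0.07407; [2] prior 0.333333, lik 0.5625, product 0.1875; [3] prior 0.333333, lik 0.4667, product 0.1556.
Normalizing constant = 0.41713; the posterior for Urn 2 is its product over the sum, 0.1875/0.41713 = 0.4495.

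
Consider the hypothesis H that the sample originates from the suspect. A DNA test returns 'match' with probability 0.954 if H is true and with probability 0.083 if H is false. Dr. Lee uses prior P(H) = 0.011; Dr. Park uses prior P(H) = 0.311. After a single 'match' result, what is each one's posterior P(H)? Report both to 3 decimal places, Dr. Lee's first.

P('+'|H) = 0.954, P('+'|¬H) = 0.083.
Dr. Lee: numerator 0.954·0.011 = 0.010494; evidence = 0.010494+0.083·0.989 = 0.092581; posterior = 0.113.
Dr. Park: numerator 0.954·0.311 = 0.29669; evidence = 0.29669+0.083·0.689 = 0.35388; posterior = 0.838.

Dr. Lee: 0.113; Dr. Park: 0.838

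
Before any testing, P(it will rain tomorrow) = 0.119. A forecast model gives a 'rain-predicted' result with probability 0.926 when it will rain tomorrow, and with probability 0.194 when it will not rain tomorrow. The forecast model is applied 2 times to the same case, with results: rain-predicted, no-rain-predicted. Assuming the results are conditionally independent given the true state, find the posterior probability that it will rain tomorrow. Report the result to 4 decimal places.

Posterior P(H) ≈ 0.0559

Let H be the event that it will rain tomorrow; start with P(H) = 0.119. P('rain-predicted'|H) = 0.926, P('rain-predicted'|¬H) = 0.194.
Update on result 1 ('rain-predicted'): P(H) ← 0.926·0.1190 / (0.926·0.1190 + 0.194·0.8810) = 0.11019/0.28111 = 0.3920.
Update on result 2 ('no-rain-predicted'): P(H) ← 0.074·0.3920 / (0.074·0.3920 + 0.806·0.6080) = 0.029008/0.51906 = 0.0559.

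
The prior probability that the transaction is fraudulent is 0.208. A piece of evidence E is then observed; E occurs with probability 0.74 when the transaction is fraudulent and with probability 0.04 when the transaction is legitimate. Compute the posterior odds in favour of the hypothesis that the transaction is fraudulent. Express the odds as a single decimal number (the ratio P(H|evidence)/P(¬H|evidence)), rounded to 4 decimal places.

Posterior odds ≈ 4.8586

Prior odds = 0.208/(1−0.208) = 0.26263. In log-odds, ln(0.26263) = -1.3370.
Add log likelihood ratio: ln(18.500) = 2.9178.
Posterior log-odds = 1.5807, so posterior odds = exp(1.5807) = 4.8586.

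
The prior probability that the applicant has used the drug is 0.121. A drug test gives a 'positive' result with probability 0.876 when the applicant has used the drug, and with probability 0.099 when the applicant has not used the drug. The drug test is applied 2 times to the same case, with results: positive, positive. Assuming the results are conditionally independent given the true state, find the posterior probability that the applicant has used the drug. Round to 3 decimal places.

Posterior P(H) ≈ 0.915

Let H be the event that the applicant has used the drug; start with P(H) = 0.121. P('positive'|H) = 0.876, P('positive'|¬H) = 0.099.
Update on result 1 ('positive'): P(H) ← 0.876·0.1210 / (0.876·0.1210 + 0.099·0.8790) = 0.10600/0.19302 = 0.5492.
Update on result 2 ('positive'): P(H) ← 0.876·0.5492 / (0.876·0.5492 + 0.099·0.4508) = 0.48106/0.52569 = 0.9151.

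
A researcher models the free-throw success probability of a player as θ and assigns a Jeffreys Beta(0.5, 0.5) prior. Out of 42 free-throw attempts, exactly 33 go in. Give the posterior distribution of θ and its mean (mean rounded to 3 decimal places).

Posterior: Beta(33.5, 9.5); mean ≈ 0.779

The binomial likelihood is conjugate to the Beta prior: with 33 successes and 9 failures, the posterior is Beta(0.5+33, 0.5+9) = Beta(33.5, 9.5).
E[θ | data] = 33.5/(33.5+9.5) = 0.779.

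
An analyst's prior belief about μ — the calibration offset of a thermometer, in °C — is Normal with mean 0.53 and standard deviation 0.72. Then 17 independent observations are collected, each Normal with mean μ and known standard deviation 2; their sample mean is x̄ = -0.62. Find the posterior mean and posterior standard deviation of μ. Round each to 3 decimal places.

Posterior mean ≈ -0.261; posterior SD ≈ 0.402

With known σ, the Normal prior is conjugate. Weight on the data is w = (n/σ²)/(n/σ² + 1/τ₀²) = 4.25000/(4.25000+1.92901) = 0.68781.
Posterior mean = w·x̄ + (1−w)·μ₀ = 0.68781·-0.62 + 0.31219·0.53 = -0.261. Posterior variance = 1/(4.25000+1.92901) = 0.161838, so SD = 0.402.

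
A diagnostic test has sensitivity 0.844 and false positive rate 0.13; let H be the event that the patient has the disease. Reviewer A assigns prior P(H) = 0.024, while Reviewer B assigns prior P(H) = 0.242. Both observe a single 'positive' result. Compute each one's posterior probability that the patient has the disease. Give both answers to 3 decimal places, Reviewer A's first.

Reviewer A: 0.138; Reviewer B: 0.675

The likelihood ratio for a 'positive' result is 0.844/0.13 = 6.4923.
Reviewer A: prior odds 0.024/0.976 = 0.024590; posterior odds 0.15965; posterior probability 0.138.
Reviewer B: prior odds 0.242/0.758 = 0.31926; posterior odds 2.0727; posterior probability 0.675.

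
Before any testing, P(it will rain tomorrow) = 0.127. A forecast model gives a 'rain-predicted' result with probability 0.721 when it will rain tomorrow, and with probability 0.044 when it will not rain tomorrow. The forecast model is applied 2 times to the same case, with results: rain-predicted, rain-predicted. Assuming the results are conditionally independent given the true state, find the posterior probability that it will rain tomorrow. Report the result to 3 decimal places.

Let H be the event that it will rain tomorrow; start with P(H) = 0.127. P('rain-predicted'|H) = 0.721, P('rain-predicted'|¬H) = 0.044.
Update on result 1 ('rain-predicted'): P(H) ← 0.721·0.1270 / (0.721·0.1270 + 0.044·0.8730) = 0.091567/0.12998 = 0.7045.
Update on result 2 ('rain-predicted'): P(H) ← 0.721·0.7045 / (0.721·0.7045 + 0.044·0.2955) = 0.50793/0.52093 = 0.9750.

Posterior P(H) ≈ 0.975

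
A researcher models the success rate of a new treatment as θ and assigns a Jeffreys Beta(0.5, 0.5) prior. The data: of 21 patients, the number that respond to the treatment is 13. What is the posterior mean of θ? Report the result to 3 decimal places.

Observing 13 successes and 8 failures updates Beta(0.5, 0.5) by adding the success and failure counts to the two shape parameters: α = 0.5+13 = 13.5, β = 0.5+8 = 8.5.
Posterior mean = α/(α+β) = 13.5/22 = 0.614.

Posterior mean ≈ 0.614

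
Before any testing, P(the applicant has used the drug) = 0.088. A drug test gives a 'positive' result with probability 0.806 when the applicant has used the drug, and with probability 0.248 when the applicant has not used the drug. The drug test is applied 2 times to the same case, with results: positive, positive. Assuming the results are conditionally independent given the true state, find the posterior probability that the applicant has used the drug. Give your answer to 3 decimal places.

Let H be the event that the applicant has used the drug; start with P(H) = 0.088. P('positive'|H) = 0.806, P('positive'|¬H) = 0.248.
Update on result 1 ('positive'): P(H) ← 0.806·0.0880 / (0.806·0.0880 + 0.248·0.9120) = 0.070928/0.29710 = 0.2387.
Update on result 2 ('positive'): P(H) ← 0.806·0.2387 / (0.806·0.2387 + 0.248·0.7613) = 0.19242/0.38121 = 0.5048.

Posterior P(H) ≈ 0.505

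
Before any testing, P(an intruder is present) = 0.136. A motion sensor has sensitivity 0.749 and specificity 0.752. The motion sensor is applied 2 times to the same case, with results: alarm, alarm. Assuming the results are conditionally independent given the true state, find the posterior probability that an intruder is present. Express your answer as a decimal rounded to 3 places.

With H the event that an intruder is present, the joint likelihood of the observed sequence is P(data|H) = 0.749·0.749 = 0.56100 and P(data|¬H) = 0.248·0.248 = 0.061504.
Bayes: P(H|data) = 0.136·0.56100 / (0.136·0.56100 + 0.864·0.061504) = 0.076296/0.12944 = 0.5895.

Posterior P(H) ≈ 0.589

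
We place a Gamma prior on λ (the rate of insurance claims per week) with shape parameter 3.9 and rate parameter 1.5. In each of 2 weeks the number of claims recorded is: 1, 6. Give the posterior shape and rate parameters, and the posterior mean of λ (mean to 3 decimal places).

Total count ∑xᵢ = 7 over n = 2 weeks.
Gamma is conjugate to the Poisson likelihood: posterior is Gamma(shape = 3.9+7 = 10.9, rate = 1.5+2 = 3.5).
E[λ | data] = 10.9/3.5 = 3.114.

Posterior: Gamma(shape=10.9, rate=3.5); mean ≈ 3.114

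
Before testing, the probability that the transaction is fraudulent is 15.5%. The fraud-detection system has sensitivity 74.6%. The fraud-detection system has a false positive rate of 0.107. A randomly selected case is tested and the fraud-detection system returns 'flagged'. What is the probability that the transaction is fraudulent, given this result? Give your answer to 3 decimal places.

Write H for 'the transaction is fraudulent'. Prior odds H:¬H = 0.155/0.845 = 0.18343. For the 'flagged' outcome, the likelihood ratio is 0.746/0.107 = 6.9720.
Posterior odds = 0.18343 × 6.9720 = 1.2789, so P(H|E) = 1.2789/(1+1.2789) = 0.561.

P(H | E) ≈ 0.561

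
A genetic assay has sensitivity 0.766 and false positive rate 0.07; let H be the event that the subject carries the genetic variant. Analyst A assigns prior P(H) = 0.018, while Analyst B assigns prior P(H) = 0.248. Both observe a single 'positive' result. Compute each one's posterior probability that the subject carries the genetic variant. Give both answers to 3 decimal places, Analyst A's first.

The likelihood ratio for a 'positive' result is 0.766/0.07 = 10.943.
Analyst A: prior odds 0.018/0.982 = 0.018330; posterior odds 0.20058; posterior probability 0.167.
Analyst B: prior odds 0.248/0.752 = 0.32979; posterior odds 3.6088; posterior probability 0.783.

Analyst A: 0.167; Analyst B: 0.783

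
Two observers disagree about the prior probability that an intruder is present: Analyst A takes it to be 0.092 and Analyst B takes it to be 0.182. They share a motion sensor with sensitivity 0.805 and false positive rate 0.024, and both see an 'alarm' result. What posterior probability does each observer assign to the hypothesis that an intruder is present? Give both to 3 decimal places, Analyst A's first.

The likelihood ratio for an 'alarm' result is 0.805/0.024 = 33.542.
Analyst A: prior odds 0.092/0.908 = 0.10132; posterior odds 3.3985; posterior probability 0.773.
Analyst B: prior odds 0.182/0.818 = 0.22249; posterior odds 7.4628; posterior probability 0.882.

Analyst A: 0.773; Analyst B: 0.882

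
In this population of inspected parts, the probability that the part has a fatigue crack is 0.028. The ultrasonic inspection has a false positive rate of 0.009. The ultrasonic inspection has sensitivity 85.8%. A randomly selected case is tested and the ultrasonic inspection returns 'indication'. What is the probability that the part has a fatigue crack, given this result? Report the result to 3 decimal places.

P(H | E) ≈ 0.733

Write H for 'the part has a fatigue crack'. Prior odds H:¬H = 0.028/0.972 = 0.028807. For the 'indication' outcome, the likelihood ratio is 0.858/0.009 = 95.333.
Posterior odds = 0.028807 × 95.333 = 2.7462, so P(H|E) = 2.7462/(1+2.7462) = 0.733.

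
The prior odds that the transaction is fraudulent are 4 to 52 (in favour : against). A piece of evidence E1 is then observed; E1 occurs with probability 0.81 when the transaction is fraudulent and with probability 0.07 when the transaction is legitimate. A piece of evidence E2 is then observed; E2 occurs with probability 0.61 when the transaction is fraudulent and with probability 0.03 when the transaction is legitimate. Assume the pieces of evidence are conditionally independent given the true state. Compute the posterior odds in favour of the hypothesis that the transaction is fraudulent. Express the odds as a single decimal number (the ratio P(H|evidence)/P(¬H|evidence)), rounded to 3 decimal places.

Prior odds = 4/52 = 0.076923.
Likelihood ratio for E1 = 0.81/0.07 = 11.571.
Likelihood ratio for E2 = 0.61/0.03 = 20.333.
Posterior odds = prior odds × LR₁ × LR₂ = 18.099.

Posterior odds ≈ 18.099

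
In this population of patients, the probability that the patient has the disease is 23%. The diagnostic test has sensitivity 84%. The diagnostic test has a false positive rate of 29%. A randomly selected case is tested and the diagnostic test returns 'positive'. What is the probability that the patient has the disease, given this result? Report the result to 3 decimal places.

P(H | E) ≈ 0.464

Let H be the event that the patient has the disease. P(H) = 0.23, so P(¬H) = 0.77. With E the 'positive' result, P(E|H) = 0.84 and P(E|¬H) = 0.29.
P(E) = 0.84·0.23 + 0.29·0.77 = 0.19320 + 0.22330 = 0.41650.
By Bayes' theorem, P(H|E) = 0.19320 / 0.41650 = 0.464.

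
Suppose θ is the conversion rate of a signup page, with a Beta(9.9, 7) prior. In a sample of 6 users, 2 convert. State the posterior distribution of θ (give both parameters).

The binomial likelihood is conjugate to the Beta prior: with 2 successes and 4 failures, the posterior is Beta(9.9+2, 7+4) = Beta(11.9, 11).

Posterior: Beta(11.9, 11)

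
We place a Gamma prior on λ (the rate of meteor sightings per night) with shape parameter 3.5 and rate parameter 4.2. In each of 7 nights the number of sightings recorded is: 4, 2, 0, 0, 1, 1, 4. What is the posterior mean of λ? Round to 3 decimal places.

Posterior mean ≈ 1.384

The Poisson likelihood adds the total count to the shape and the number of exposure periods to the rate. Here ∑xᵢ = 12 and n = 7, so shape 3.5→15.5 and rate 4.2→11.2.
Posterior mean = shape/rate = 15.5/11.2 = 1.384.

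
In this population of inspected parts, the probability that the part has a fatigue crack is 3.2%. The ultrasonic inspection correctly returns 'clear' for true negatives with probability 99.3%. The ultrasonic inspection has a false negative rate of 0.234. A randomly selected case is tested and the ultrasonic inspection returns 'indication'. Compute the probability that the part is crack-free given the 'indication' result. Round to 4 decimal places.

P(¬H | E) ≈ 0.2166

Let H be the event that the part has a fatigue crack. P(H) = 0.032, so P(¬H) = 0.968. With E the 'indication' result, P(E|H) = 0.766 and P(E|¬H) = 0.007.
P(E) = 0.766·0.032 + 0.007·0.968 = 0.024512 + 0.0067760 = 0.031288.
By Bayes' theorem, P(H|E) = 0.024512 / 0.031288 = 0.7834. Hence P(¬H|E) = 1 − 0.7834 = 0.2166.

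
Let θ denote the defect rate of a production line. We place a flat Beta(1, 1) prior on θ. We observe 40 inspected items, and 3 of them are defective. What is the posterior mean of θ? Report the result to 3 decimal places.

Observing 3 successes and 37 failures updates Beta(1, 1) by adding the success and failure counts to the two shape parameters: α = 1+3 = 4, β = 1+37 = 38.
Posterior mean = α/(α+β) = 4/42 = 0.095.

Posterior mean ≈ 0.095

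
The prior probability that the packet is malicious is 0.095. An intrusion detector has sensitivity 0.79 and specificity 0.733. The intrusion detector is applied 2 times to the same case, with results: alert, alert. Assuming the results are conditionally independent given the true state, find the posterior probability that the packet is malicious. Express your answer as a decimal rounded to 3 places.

Let H be the event that the packet is malicious; start with P(H) = 0.095. P('alert'|H) = 0.79, P('alert'|¬H) = 0.267.
Update on result 1 ('alert'): P(H) ← 0.79·0.0950 / (0.79·0.0950 + 0.267·0.9050) = 0.075050/0.31668 = 0.2370.
Update on result 2 ('alert'): P(H) ← 0.79·0.2370 / (0.79·0.2370 + 0.267·0.7630) = 0.18722/0.39094 = 0.4789.

Posterior P(H) ≈ 0.479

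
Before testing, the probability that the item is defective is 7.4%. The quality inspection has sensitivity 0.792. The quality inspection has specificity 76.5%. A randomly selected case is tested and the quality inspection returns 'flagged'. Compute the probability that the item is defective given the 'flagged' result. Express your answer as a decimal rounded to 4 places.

P(H | E) ≈ 0.2122

Write H for 'the item is defective'. Prior odds H:¬H = 0.074/0.926 = 0.079914. For the 'flagged' outcome, the likelihood ratio is 0.792/0.235 = 3.3702.
Posterior odds = 0.079914 × 3.3702 = 0.26933, so P(H|E) = 0.26933/(1+0.26933) = 0.2122.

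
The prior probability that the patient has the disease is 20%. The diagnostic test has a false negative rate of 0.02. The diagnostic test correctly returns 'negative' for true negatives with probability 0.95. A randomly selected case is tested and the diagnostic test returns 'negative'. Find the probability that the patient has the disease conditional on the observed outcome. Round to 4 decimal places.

P(H | E) ≈ 0.0052

Write H for 'the patient has the disease'. Prior odds H:¬H = 0.2/0.8 = 0.25000. For the 'negative' outcome, the likelihood ratio is 0.02/0.95 = 0.021053.
Posterior odds = 0.25000 × 0.021053 = 0.0052632, so P(H|E) = 0.0052632/(1+0.0052632) = 0.0052.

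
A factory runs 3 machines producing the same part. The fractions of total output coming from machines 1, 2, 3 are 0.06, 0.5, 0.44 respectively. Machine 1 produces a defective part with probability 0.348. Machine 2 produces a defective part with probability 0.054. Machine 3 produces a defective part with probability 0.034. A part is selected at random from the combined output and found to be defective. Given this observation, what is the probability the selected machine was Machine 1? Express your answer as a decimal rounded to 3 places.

Posterior probability ≈ 0.332

Tabulate prior·likelihood by source: [1] prior 0.06, lik 0.348, product 0.02088; [2] prior 0.5, lik 0.054, product 0.02700; [3] prior 0.44, lik 0.034, product 0.01496.
Normalizing constant = 0.062840; the posterior for Machine 1 is its product over the sum, 0.02088/0.062840 = 0.332.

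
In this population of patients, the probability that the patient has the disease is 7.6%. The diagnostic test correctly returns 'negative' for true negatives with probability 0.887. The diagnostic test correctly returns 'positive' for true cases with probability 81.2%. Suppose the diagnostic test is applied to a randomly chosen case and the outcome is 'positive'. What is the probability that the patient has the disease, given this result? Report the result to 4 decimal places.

Let H be the event that the patient has the disease. P(H) = 0.076, so P(¬H) = 0.924. With E the 'positive' result, P(E|H) = 0.812 and P(E|¬H) = 0.113.
P(E) = 0.812·0.076 + 0.113·0.924 = 0.061712 + 0.10441 = 0.16612.
By Bayes' theorem, P(H|E) = 0.061712 / 0.16612 = 0.3715.

P(H | E) ≈ 0.3715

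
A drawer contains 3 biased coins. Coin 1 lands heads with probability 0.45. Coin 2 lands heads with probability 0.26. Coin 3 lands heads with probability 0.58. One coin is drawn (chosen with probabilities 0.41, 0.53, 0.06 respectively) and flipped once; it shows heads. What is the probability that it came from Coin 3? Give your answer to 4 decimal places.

Posterior probability ≈ 0.0975

Tabulate prior·likelihood by source: [1] prior 0.41, lik 0.45, product 0.1845; [2] prior 0.53, lik 0.26, product 0.1378; [3] prior 0.06, lik 0.58, product 0.03480.
Normalizing constant = 0.35710; the posterior for Coin 3 is its product over the sum, 0.03480/0.35710 = 0.0975.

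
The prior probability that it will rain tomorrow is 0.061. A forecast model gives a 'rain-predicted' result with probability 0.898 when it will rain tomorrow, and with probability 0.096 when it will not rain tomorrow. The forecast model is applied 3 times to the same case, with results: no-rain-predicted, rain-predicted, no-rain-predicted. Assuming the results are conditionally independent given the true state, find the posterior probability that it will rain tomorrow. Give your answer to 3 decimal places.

With H the event that it will rain tomorrow, the joint likelihood of the observed sequence is P(data|H) = 0.102·0.898·0.102 = 0.0093428 and P(data|¬H) = 0.904·0.096·0.904 = 0.078453.
Bayes: P(H|data) = 0.061·0.0093428 / (0.061·0.0093428 + 0.939·0.078453) = 0.00056991/0.074237 = 0.0077.

Posterior P(H) ≈ 0.008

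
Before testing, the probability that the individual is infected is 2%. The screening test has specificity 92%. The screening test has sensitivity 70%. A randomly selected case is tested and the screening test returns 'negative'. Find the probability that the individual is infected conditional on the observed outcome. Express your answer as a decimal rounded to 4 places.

Let H be the event that the individual is infected. P(H) = 0.02, so P(¬H) = 0.98. With E the 'negative' result, P(E|H) = 0.3 and P(E|¬H) = 0.92.
P(E) = 0.3·0.02 + 0.92·0.98 = 0.0060000 + 0.90160 = 0.90760.
By Bayes' theorem, P(H|E) = 0.0060000 / 0.90760 = 0.0066.

P(H | E) ≈ 0.0066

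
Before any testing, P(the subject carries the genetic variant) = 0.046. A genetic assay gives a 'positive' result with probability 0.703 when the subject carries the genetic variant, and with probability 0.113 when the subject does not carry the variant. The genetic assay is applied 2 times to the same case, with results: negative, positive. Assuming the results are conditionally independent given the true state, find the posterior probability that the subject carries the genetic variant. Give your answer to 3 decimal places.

Posterior P(H) ≈ 0.091

Let H be the event that the subject carries the genetic variant; start with P(H) = 0.046. P('positive'|H) = 0.703, P('positive'|¬H) = 0.113.
Update on result 1 ('negative'): P(H) ← 0.297·0.0460 / (0.297·0.0460 + 0.887·0.9540) = 0.013662/0.85986 = 0.0159.
Update on result 2 ('positive'): P(H) ← 0.703·0.0159 / (0.703·0.0159 + 0.113·0.9841) = 0.011170/0.12237 = 0.0913.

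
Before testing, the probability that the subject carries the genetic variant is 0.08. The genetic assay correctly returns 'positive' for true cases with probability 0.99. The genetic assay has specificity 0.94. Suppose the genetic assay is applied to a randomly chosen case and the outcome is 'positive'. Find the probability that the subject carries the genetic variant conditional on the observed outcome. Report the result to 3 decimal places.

P(H | E) ≈ 0.589

Write H for 'the subject carries the genetic variant'. Prior odds H:¬H = 0.08/0.92 = 0.086957. For the 'positive' outcome, the likelihood ratio is 0.99/0.06 = 16.500.
Posterior odds = 0.086957 × 16.500 = 1.4348, so P(H|E) = 1.4348/(1+1.4348) = 0.589.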